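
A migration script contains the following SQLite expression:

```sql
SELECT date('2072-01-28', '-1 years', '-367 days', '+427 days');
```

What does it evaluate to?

Adding -1 year to 2072-01-28 gives 2071-01-28.
Applying '-367 days' to 2071-01-28: counting 367 days back gives 2070-01-26.
Applying '+427 days' to 2070-01-26: counting 427 days forward gives 2071-03-29.

2071-03-29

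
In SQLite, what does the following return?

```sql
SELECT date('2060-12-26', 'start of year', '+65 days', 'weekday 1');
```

`start of year` rewinds 2060-12-26 to 2060-01-01.
Applying '+65 days' to 2060-01-01: counting 65 days forward gives 2060-03-06.
`weekday 1` advances to the next Monday; 2060-03-06 is a Saturday, so it moves forward to 2060-03-08.

2060-03-08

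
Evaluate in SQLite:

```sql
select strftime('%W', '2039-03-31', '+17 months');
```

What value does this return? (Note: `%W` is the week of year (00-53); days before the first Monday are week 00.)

35

First apply '+17 months': 2039-03-31 → 2040-08-31.
2040-08-31 is a Friday. SQLite's %W counts Mondays since the year started; the result is 35.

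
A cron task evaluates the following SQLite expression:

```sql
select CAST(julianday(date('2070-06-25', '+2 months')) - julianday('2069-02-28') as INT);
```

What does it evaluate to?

543

Adding +2 months to 2070-06-25 gives 2070-08-25.
0 days remain in February 2069 after the 28th (28 − 28).
Full months from March 2069 through July 2070 contribute their day counts.
Then 25 days into August 2070.
Total: 0 + 31 + 30 + 31 + 30 + 31 + 31 + 30 + 31 + 30 + 31 + 31 + 28 + 31 + 30 + 31 + 30 + 31 + 25 = 543.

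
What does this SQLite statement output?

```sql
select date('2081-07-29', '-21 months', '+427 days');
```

2080-12-29

Adding -21 months to 2081-07-29 gives 2079-10-29.
Applying '+427 days' to 2079-10-29: counting 427 days forward gives 2080-12-29.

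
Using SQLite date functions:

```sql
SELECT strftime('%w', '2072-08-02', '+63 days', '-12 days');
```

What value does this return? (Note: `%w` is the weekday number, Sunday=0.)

4

First apply '+63 days', '-12 days': 2072-08-02 → 2072-09-22.
2072-09-22 is a Thursday; with Sunday=0 that is 4.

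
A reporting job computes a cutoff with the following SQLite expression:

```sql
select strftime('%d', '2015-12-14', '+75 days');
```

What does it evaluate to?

27

First apply '+75 days': 2015-12-14 → 2016-02-27.
`%d` extracts the 2-digit day of month: 27.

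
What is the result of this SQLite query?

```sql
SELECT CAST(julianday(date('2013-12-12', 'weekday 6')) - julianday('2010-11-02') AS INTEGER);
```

`weekday 6` advances to the next Saturday; 2013-12-12 is a Thursday, so it moves forward to 2013-12-14.
28 days remain in November 2010 after the 2nd (30 − 2).
Full months from December 2010 through November 2013 contribute their day counts.
Then 14 days into December 2013.
Total: 28 + 31 + 31 + 28 + 31 + 30 + 31 + 30 + 31 + 31 + 30 + 31 + 30 + 31 + 31 + 29 + 31 + 30 + 31 + 30 + 31 + 31 + 30 + 31 + 30 + 31 + 31 + 28 + 31 + 30 + 31 + 30 + 31 + 31 + 30 + 31 + 30 + 14 = 1138.

1138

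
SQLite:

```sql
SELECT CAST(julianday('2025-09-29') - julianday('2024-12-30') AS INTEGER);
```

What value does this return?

1 day remains in December 2024 after the 30th (31 − 30).
Full months from January 2025 through August 2025 contribute their day counts.
Then 29 days into September 2025.
Total: 1 + 31 + 28 + 31 + 30 + 31 + 30 + 31 + 31 + 29 = 273.

273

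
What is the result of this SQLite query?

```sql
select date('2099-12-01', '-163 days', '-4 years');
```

2095-06-21

Applying '-163 days' to 2099-12-01: counting 163 days back gives 2099-06-21.
Adding -4 years to 2099-06-21 gives 2095-06-21.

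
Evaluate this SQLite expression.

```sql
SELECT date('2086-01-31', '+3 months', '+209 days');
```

Adding +3 months to 2086-01-31 targets 2086-04-31. April 2086 has only 30 days, so SQLite normalizes the 1-day overflow forward to 2086-05-01.
Applying '+209 days' to 2086-05-01: counting 209 days forward gives 2086-11-26.

2086-11-26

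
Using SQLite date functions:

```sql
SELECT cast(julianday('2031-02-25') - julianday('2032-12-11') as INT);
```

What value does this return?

-655

3 days remain in February 2031 after the 25th (28 − 25).
Full months from March 2031 through November 2032 contribute their day counts.
Then 11 days into December 2032.
Total: 3 + 31 + 30 + 31 + 30 + 31 + 31 + 30 + 31 + 30 + 31 + 31 + 29 + 31 + 30 + 31 + 30 + 31 + 31 + 30 + 31 + 30 + 11 = 655.
The subtraction is earlier − later, so the result is −655 → -655.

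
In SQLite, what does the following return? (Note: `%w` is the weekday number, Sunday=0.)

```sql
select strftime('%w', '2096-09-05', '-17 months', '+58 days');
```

First apply '-17 months', '+58 days': 2096-09-05 → 2095-06-02.
2095-06-02 is a Thursday; with Sunday=0 that is 4.

4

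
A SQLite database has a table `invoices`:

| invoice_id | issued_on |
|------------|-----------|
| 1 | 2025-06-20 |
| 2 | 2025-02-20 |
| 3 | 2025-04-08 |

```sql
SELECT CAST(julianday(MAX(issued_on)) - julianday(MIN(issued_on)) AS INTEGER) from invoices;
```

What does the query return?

120

MIN = 2025-02-20, MAX = 2025-06-20.
8 days remain in February 2025 after the 20th (28 − 20).
March 2025: 31 days.
April 2025: 30 days.
May 2025: 31 days.
Then 20 days into June 2025.
Total: 8 + 31 + 30 + 31 + 20 = 120.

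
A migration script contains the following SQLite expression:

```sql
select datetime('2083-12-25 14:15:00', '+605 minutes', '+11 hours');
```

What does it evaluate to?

605 minutes = 10h 5m; +605 minutes from 2083-12-25 14:15:00 is 2083-12-26 00:20:00 (crosses midnight).
+11 hours from 2083-12-26 00:20:00 is 2083-12-26 11:20:00.

2083-12-26 11:20:00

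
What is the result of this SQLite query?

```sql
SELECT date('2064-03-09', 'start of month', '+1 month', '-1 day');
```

`start of month` rewinds 2064-03-09 to 2064-03-01.
Adding +1 month to 2064-03-01 gives 2064-04-01.
Going back 1 day from 2064-04-01 reaches 2064-03-31 (last day of March, 31 days).

2064-03-31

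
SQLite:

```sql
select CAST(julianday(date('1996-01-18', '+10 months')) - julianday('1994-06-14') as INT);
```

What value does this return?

Adding +10 months to 1996-01-18 gives 1996-11-18.
16 days remain in June 1994 after the 14th (30 − 14).
Full months from July 1994 through October 1996 contribute their day counts.
Then 18 days into November 1996.
Total: 16 + 31 + 31 + 30 + 31 + 30 + 31 + 31 + 28 + 31 + 30 + 31 + 30 + 31 + 31 + 30 + 31 + 30 + 31 + 31 + 29 + 31 + 30 + 31 + 30 + 31 + 31 + 30 + 31 + 18 = 888.

888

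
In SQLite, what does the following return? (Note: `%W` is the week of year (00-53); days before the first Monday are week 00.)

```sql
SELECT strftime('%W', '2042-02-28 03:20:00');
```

08

2042-02-28 is a Friday. SQLite's %W counts Mondays since the year started; the result is 08.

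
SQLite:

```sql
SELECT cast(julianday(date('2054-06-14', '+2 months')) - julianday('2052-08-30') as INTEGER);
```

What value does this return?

Adding +2 months to 2054-06-14 gives 2054-08-14.
1 day remains in August 2052 after the 30th (31 − 30).
Full months from September 2052 through July 2054 contribute their day counts.
Then 14 days into August 2054.
Total: 1 + 30 + 31 + 30 + 31 + 31 + 28 + 31 + 30 + 31 + 30 + 31 + 31 + 30 + 31 + 30 + 31 + 31 + 28 + 31 + 30 + 31 + 30 + 31 + 14 = 714.

714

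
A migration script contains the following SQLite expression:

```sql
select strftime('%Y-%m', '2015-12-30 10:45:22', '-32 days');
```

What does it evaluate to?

First apply '-32 days': 2015-12-30 10:45:22 → 2015-11-28 10:45:22.
`%Y-%m` extracts the year-month: 2015-11.

2015-11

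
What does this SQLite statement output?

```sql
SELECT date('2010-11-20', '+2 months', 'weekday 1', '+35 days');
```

2011-02-28

Adding +2 months to 2010-11-20 gives 2011-01-20.
`weekday 1` advances to the next Monday; 2011-01-20 is a Thursday, so it moves forward to 2011-01-24.
January 2011 has 31 days; 7 remain after the 24th, so 8 days reach 2011-02-01.
Advancing 27 more days within February lands on 2011-02-28.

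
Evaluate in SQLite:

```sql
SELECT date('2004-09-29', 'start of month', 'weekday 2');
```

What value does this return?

`start of month` rewinds 2004-09-29 to 2004-09-01.
`weekday 2` advances to the next Tuesday; 2004-09-01 is a Wednesday, so it moves forward to 2004-09-07.

2004-09-07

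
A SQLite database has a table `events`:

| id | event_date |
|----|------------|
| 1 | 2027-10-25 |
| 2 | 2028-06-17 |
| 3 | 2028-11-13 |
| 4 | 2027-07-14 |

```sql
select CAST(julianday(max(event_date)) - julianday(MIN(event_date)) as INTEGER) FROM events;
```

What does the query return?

MIN = 2027-07-14, MAX = 2028-11-13.
17 days remain in July 2027 after the 14th (31 − 14).
Full months from August 2027 through October 2028 contribute their day counts.
Then 13 days into November 2028.
Total: 17 + 31 + 30 + 31 + 30 + 31 + 31 + 29 + 31 + 30 + 31 + 30 + 31 + 31 + 30 + 31 + 13 = 488.

488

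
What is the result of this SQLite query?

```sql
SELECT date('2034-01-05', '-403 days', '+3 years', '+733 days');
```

Applying '-403 days' to 2034-01-05: counting 403 days back gives 2032-11-28.
Adding +3 years to 2032-11-28 gives 2035-11-28.
Applying '+733 days' to 2035-11-28: counting 733 days forward gives 2037-11-30.

2037-11-30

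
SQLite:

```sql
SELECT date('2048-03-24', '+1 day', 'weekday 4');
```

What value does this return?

Advancing 1 more day within March lands on 2048-03-25.
`weekday 4` advances to the next Thursday; 2048-03-25 is a Wednesday, so it moves forward to 2048-03-26.

2048-03-26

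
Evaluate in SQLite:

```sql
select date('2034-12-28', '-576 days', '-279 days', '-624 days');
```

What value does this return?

2030-12-10

Applying '-576 days' to 2034-12-28: counting 576 days back gives 2033-05-31.
Applying '-279 days' to 2033-05-31: counting 279 days back gives 2032-08-25.
Applying '-624 days' to 2032-08-25: counting 624 days back gives 2030-12-10.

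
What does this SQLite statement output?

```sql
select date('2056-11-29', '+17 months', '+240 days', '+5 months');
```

Adding +17 months to 2056-11-29 gives 2058-04-29.
Applying '+240 days' to 2058-04-29: counting 240 days forward gives 2058-12-25.
Adding +5 months to 2058-12-25 gives 2059-05-25.

2059-05-25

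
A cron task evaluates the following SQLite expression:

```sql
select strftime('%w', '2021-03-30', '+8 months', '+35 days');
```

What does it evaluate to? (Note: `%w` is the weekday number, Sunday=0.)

2

First apply '+8 months', '+35 days': 2021-03-30 → 2022-01-04.
2022-01-04 is a Tuesday; with Sunday=0 that is 2.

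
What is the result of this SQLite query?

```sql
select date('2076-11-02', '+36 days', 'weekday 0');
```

2076-12-13

November 2076 has 30 days; 28 remain after the 2nd, so 29 days reach 2076-12-01.
Advancing 7 more days within December lands on 2076-12-08.
`weekday 0` advances to the next Sunday; 2076-12-08 is a Tuesday, so it moves forward to 2076-12-13.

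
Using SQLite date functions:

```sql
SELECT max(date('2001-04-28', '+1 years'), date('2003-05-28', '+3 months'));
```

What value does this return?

date('2001-04-28', '+1 years') → 2002-04-28.
date('2003-05-28', '+3 months') → 2003-08-28.
Later of the two is 2003-08-28.

2003-08-28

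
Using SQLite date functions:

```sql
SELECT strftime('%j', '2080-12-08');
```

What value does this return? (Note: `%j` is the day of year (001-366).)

343

Day-of-year for 2080-12-08: days since 2080-01-01 inclusive = 343, zero-padded to 343.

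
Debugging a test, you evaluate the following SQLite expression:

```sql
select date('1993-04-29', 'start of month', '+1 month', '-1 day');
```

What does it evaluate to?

1993-04-30

`start of month` rewinds 1993-04-29 to 1993-04-01.
Adding +1 month to 1993-04-01 gives 1993-05-01.
Going back 1 day from 1993-05-01 reaches 1993-04-30 (last day of April, 30 days).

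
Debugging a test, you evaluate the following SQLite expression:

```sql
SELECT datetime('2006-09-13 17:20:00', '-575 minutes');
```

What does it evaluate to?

2006-09-13 07:45:00

575 minutes = 9h 35m; -575 minutes from 2006-09-13 17:20:00 is 2006-09-13 07:45:00.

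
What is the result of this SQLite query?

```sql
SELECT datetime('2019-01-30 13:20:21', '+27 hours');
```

2019-01-31 16:20:21

+27 hours from 2019-01-30 13:20:21 is 2019-01-31 16:20:21 (crosses midnight).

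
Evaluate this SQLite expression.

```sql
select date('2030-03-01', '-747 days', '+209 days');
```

2028-09-09

Applying '-747 days' to 2030-03-01: counting 747 days back gives 2028-02-13.
Applying '+209 days' to 2028-02-13: counting 209 days forward gives 2028-09-09.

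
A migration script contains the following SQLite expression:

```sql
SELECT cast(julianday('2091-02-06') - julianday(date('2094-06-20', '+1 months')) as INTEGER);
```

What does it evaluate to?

-1260

Adding +1 month to 2094-06-20 gives 2094-07-20.
22 days remain in February 2091 after the 6th (28 − 6).
Full months from March 2091 through June 2094 contribute their day counts.
Then 20 days into July 2094.
Total: 22 + 31 + 30 + 31 + 30 + 31 + 31 + 30 + 31 + 30 + 31 + 31 + 29 + 31 + 30 + 31 + 30 + 31 + 31 + 30 + 31 + 30 + 31 + 31 + 28 + 31 + 30 + 31 + 30 + 31 + 31 + 30 + 31 + 30 + 31 + 31 + 28 + 31 + 30 + 31 + 30 + 20 = 1260.
The subtraction is earlier − later, so the result is −1260 → -1260.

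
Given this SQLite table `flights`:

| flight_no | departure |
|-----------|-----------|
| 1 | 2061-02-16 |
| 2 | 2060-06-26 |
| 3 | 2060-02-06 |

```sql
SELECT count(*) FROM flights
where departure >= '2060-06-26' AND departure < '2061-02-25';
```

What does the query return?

2

Rows in [2060-06-26, 2061-02-25): 2061-02-16, 2060-06-26 → 2 rows.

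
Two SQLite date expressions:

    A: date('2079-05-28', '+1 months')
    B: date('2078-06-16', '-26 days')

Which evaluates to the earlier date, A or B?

A = 2079-06-28.
B = 2078-05-21.
B is earlier.

B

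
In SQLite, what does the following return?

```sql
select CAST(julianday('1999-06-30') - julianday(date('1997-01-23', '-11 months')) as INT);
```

1223

Adding -11 months to 1997-01-23 gives 1996-02-23.
6 days remain in February 1996 after the 23rd (29 − 23).
Full months from March 1996 through May 1999 contribute their day counts.
Then 30 days into June 1999.
Total: 6 + 31 + 30 + 31 + 30 + 31 + 31 + 30 + 31 + 30 + 31 + 31 + 28 + 31 + 30 + 31 + 30 + 31 + 31 + 30 + 31 + 30 + 31 + 31 + 28 + 31 + 30 + 31 + 30 + 31 + 31 + 30 + 31 + 30 + 31 + 31 + 28 + 31 + 30 + 31 + 30 = 1223.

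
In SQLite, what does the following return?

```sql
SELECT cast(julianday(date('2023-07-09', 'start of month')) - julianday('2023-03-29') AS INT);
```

`start of month` rewinds 2023-07-09 to 2023-07-01.
2 days remain in March 2023 after the 29th (31 − 29).
April 2023: 30 days.
May 2023: 31 days.
June 2023: 30 days.
Then 1 day into July 2023.
Total: 2 + 30 + 31 + 30 + 1 = 94.

94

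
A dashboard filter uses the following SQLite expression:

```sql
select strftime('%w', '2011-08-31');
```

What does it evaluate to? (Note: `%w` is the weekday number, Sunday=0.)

3

2011-08-31 is a Wednesday; with Sunday=0 that is 3.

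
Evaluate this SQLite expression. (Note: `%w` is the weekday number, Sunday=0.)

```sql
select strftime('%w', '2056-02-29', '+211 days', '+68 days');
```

First apply '+211 days', '+68 days': 2056-02-29 → 2056-12-04.
2056-12-04 is a Monday; with Sunday=0 that is 1.

1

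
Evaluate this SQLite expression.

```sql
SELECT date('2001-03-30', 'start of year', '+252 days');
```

2001-09-10

`start of year` rewinds 2001-03-30 to 2001-01-01.
Applying '+252 days' to 2001-01-01: counting 252 days forward gives 2001-09-10.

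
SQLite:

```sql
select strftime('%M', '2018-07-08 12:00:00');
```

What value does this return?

`%M` extracts the 2-digit minute: 00.

00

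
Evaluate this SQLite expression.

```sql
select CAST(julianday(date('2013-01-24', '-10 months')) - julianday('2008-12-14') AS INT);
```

1196

Adding -10 months to 2013-01-24 gives 2012-03-24.
17 days remain in December 2008 after the 14th (31 − 14).
Full months from January 2009 through February 2012 contribute their day counts.
Then 24 days into March 2012.
Total: 17 + 31 + 28 + 31 + 30 + 31 + 30 + 31 + 31 + 30 + 31 + 30 + 31 + 31 + 28 + 31 + 30 + 31 + 30 + 31 + 31 + 30 + 31 + 30 + 31 + 31 + 28 + 31 + 30 + 31 + 30 + 31 + 31 + 30 + 31 + 30 + 31 + 31 + 29 + 24 = 1196.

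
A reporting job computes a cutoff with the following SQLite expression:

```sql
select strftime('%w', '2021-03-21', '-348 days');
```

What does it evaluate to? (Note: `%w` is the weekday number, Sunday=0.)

First apply '-348 days': 2021-03-21 → 2020-04-07.
2020-04-07 is a Tuesday; with Sunday=0 that is 2.

2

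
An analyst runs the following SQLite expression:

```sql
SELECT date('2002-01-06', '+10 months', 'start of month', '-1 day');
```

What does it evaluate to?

Adding +10 months to 2002-01-06 gives 2002-11-06.
`start of month` rewinds 2002-11-06 to 2002-11-01.
Going back 1 day from 2002-11-01 reaches 2002-10-31 (last day of October, 31 days).

2002-10-31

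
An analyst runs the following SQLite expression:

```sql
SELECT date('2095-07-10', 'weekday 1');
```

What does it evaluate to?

2095-07-11

`weekday 1` advances to the next Monday; 2095-07-10 is a Sunday, so it moves forward to 2095-07-11.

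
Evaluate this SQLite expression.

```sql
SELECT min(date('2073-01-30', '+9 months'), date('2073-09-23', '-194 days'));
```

date('2073-01-30', '+9 months') → 2073-10-30.
date('2073-09-23', '-194 days') → 2073-03-13.
Earlier of the two is 2073-03-13.

2073-03-13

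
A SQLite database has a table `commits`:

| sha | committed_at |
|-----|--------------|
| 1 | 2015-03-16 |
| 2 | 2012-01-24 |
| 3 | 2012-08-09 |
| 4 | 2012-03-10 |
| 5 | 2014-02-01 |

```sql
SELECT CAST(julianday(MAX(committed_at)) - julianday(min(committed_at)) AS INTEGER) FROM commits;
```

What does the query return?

1147

MIN = 2012-01-24, MAX = 2015-03-16.
7 days remain in January 2012 after the 24th (31 − 24).
Full months from February 2012 through February 2015 contribute their day counts.
Then 16 days into March 2015.
Total: 7 + 29 + 31 + 30 + 31 + 30 + 31 + 31 + 30 + 31 + 30 + 31 + 31 + 28 + 31 + 30 + 31 + 30 + 31 + 31 + 30 + 31 + 30 + 31 + 31 + 28 + 31 + 30 + 31 + 30 + 31 + 31 + 30 + 31 + 30 + 31 + 31 + 28 + 16 = 1147.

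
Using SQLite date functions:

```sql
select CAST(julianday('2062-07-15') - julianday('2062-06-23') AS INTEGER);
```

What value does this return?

22

7 days remain in June 2062 after the 23rd (30 − 23).
Then 15 days into July 2062.
Total: 7 + 15 = 22.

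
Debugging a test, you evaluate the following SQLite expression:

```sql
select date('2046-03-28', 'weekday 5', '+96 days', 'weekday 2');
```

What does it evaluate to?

`weekday 5` advances to the next Friday; 2046-03-28 is a Wednesday, so it moves forward to 2046-03-30.
Applying '+96 days' to 2046-03-30: counting 96 days forward gives 2046-07-04.
`weekday 2` advances to the next Tuesday; 2046-07-04 is a Wednesday, so it moves forward to 2046-07-10.

2046-07-10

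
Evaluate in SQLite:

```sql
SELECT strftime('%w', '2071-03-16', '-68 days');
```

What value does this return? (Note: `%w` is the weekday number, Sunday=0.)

First apply '-68 days': 2071-03-16 → 2071-01-07.
2071-01-07 is a Wednesday; with Sunday=0 that is 3.

3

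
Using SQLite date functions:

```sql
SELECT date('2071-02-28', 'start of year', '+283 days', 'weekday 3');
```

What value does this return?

2071-10-14

`start of year` rewinds 2071-02-28 to 2071-01-01.
Applying '+283 days' to 2071-01-01: counting 283 days forward gives 2071-10-11.
`weekday 3` advances to the next Wednesday; 2071-10-11 is a Sunday, so it moves forward to 2071-10-14.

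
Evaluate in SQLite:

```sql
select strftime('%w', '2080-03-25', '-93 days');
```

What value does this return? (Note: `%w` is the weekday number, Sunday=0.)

First apply '-93 days': 2080-03-25 → 2079-12-23.
2079-12-23 is a Saturday; with Sunday=0 that is 6.

6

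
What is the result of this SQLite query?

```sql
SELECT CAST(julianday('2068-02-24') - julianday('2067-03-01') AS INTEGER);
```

30 days remain in March 2067 after the 1st (31 − 1).
Full months from April 2067 through January 2068 contribute their day counts.
Then 24 days into February 2068.
Total: 30 + 30 + 31 + 30 + 31 + 31 + 30 + 31 + 30 + 31 + 31 + 24 = 360.

360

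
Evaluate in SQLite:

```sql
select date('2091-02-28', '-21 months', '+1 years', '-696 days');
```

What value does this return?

Adding -21 months to 2091-02-28 gives 2089-05-28.
Adding +1 year to 2089-05-28 gives 2090-05-28.
Applying '-696 days' to 2090-05-28: counting 696 days back gives 2088-07-01.

2088-07-01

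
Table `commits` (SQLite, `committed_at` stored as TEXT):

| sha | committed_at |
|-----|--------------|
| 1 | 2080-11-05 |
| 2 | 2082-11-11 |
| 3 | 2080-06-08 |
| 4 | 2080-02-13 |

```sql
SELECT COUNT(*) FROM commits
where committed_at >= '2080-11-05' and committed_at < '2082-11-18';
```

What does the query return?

2

Rows in [2080-11-05, 2082-11-18): 2080-11-05, 2082-11-11 → 2 rows.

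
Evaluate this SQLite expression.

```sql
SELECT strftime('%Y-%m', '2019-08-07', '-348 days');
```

2018-08

First apply '-348 days': 2019-08-07 → 2018-08-24.
`%Y-%m` extracts the year-month: 2018-08.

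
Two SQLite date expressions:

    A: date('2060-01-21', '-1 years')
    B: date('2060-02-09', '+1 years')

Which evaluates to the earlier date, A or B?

A = 2059-01-21.
B = 2061-02-09.
A is earlier.

A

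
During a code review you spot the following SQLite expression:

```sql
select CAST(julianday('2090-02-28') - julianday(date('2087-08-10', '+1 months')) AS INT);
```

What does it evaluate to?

902

Adding +1 month to 2087-08-10 gives 2087-09-10.
20 days remain in September 2087 after the 10th (30 − 10).
Full months from October 2087 through January 2090 contribute their day counts.
Then 28 days into February 2090.
Total: 20 + 31 + 30 + 31 + 31 + 29 + 31 + 30 + 31 + 30 + 31 + 31 + 30 + 31 + 30 + 31 + 31 + 28 + 31 + 30 + 31 + 30 + 31 + 31 + 30 + 31 + 30 + 31 + 31 + 28 = 902.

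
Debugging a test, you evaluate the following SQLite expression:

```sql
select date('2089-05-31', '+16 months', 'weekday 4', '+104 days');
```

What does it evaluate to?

2091-01-17

Adding +16 months to 2089-05-31 targets 2090-09-31. September 2090 has only 30 days, so SQLite normalizes the 1-day overflow forward to 2090-10-01.
`weekday 4` advances to the next Thursday; 2090-10-01 is a Sunday, so it moves forward to 2090-10-05.
Applying '+104 days' to 2090-10-05: counting 104 days forward gives 2091-01-17.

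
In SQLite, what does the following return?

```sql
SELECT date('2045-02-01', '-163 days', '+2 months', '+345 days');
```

Applying '-163 days' to 2045-02-01: counting 163 days back gives 2044-08-22.
Adding +2 months to 2044-08-22 gives 2044-10-22.
Applying '+345 days' to 2044-10-22: counting 345 days forward gives 2045-10-02.

2045-10-02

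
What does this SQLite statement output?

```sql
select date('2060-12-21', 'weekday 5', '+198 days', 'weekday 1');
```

`weekday 5` advances to the next Friday; 2060-12-21 is a Tuesday, so it moves forward to 2060-12-24.
Applying '+198 days' to 2060-12-24: counting 198 days forward gives 2061-07-10.
`weekday 1` advances to the next Monday; 2061-07-10 is a Sunday, so it moves forward to 2061-07-11.

2061-07-11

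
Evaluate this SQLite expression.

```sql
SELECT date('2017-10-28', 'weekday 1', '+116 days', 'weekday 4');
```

2018-03-01

`weekday 1` advances to the next Monday; 2017-10-28 is a Saturday, so it moves forward to 2017-10-30.
Applying '+116 days' to 2017-10-30: counting 116 days forward gives 2018-02-23.
`weekday 4` advances to the next Thursday; 2018-02-23 is a Friday, so it moves forward to 2018-03-01.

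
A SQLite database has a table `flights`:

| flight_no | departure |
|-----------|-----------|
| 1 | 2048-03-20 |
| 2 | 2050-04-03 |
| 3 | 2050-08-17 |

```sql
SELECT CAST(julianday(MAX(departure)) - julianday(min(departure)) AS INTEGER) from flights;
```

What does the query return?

880

MIN = 2048-03-20, MAX = 2050-08-17.
11 days remain in March 2048 after the 20th (31 − 20).
Full months from April 2048 through July 2050 contribute their day counts.
Then 17 days into August 2050.
Total: 11 + 30 + 31 + 30 + 31 + 31 + 30 + 31 + 30 + 31 + 31 + 28 + 31 + 30 + 31 + 30 + 31 + 31 + 30 + 31 + 30 + 31 + 31 + 28 + 31 + 30 + 31 + 30 + 31 + 17 = 880.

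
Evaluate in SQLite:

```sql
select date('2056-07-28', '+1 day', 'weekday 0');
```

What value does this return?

Advancing 1 more day within July lands on 2056-07-29.
`weekday 0` advances to the next Sunday; 2056-07-29 is a Saturday, so it moves forward to 2056-07-30.

2056-07-30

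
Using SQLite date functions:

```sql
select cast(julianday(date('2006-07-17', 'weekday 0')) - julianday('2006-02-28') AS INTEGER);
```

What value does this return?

`weekday 0` advances to the next Sunday; 2006-07-17 is a Monday, so it moves forward to 2006-07-23.
0 days remain in February 2006 after the 28th (28 − 28).
March 2006: 31 days.
April 2006: 30 days.
May 2006: 31 days.
June 2006: 30 days.
Then 23 days into July 2006.
Total: 0 + 31 + 30 + 31 + 30 + 23 = 145.

145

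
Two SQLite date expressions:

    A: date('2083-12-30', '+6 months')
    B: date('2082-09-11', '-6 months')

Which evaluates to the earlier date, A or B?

B

A = 2084-06-30.
B = 2082-03-11.
B is earlier.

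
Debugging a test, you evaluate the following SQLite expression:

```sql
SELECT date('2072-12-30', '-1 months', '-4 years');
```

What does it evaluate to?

Adding -1 month to 2072-12-30 gives 2072-11-30.
Adding -4 years to 2072-11-30 gives 2068-11-30.

2068-11-30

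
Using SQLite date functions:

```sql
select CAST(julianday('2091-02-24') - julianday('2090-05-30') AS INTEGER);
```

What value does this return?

270

1 day remains in May 2090 after the 30th (31 − 30).
Full months from June 2090 through January 2091 contribute their day counts.
Then 24 days into February 2091.
Total: 1 + 30 + 31 + 31 + 30 + 31 + 30 + 31 + 31 + 24 = 270.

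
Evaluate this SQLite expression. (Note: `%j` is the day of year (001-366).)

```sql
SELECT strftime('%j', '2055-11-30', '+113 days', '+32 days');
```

First apply '+113 days', '+32 days': 2055-11-30 → 2056-04-23.
Day-of-year for 2056-04-23: days since 2056-01-01 inclusive = 114, zero-padded to 114.

114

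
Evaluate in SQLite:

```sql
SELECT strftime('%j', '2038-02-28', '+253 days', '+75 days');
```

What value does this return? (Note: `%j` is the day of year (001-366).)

022

First apply '+253 days', '+75 days': 2038-02-28 → 2039-01-22.
Day-of-year for 2039-01-22: days since 2039-01-01 inclusive = 22, zero-padded to 022.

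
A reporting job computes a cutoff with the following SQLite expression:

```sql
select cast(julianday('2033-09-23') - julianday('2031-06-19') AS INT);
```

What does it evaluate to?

11 days remain in June 2031 after the 19th (30 − 19).
Full months from July 2031 through August 2033 contribute their day counts.
Then 23 days into September 2033.
Total: 11 + 31 + 31 + 30 + 31 + 30 + 31 + 31 + 29 + 31 + 30 + 31 + 30 + 31 + 31 + 30 + 31 + 30 + 31 + 31 + 28 + 31 + 30 + 31 + 30 + 31 + 31 + 23 = 827.

827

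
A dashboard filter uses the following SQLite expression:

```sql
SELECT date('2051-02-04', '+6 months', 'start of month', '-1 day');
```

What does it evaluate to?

Adding +6 months to 2051-02-04 gives 2051-08-04.
`start of month` rewinds 2051-08-04 to 2051-08-01.
Going back 1 day from 2051-08-01 reaches 2051-07-31 (last day of July, 31 days).

2051-07-31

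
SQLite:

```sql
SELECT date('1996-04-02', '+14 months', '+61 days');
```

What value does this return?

Adding +14 months to 1996-04-02 gives 1997-06-02.
Applying '+61 days' to 1997-06-02: counting 61 days forward gives 1997-08-02.

1997-08-02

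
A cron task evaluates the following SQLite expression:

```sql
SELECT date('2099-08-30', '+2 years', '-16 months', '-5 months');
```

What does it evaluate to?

Adding +2 years to 2099-08-30 gives 2101-08-30.
Adding -16 months to 2101-08-30 gives 2100-04-30.
Adding -5 months to 2100-04-30 gives 2099-11-30.

2099-11-30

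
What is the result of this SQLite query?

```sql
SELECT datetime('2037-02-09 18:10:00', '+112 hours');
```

+112 hours from 2037-02-09 18:10:00 is 2037-02-14 10:10:00 (crosses midnight).

2037-02-14 10:10:00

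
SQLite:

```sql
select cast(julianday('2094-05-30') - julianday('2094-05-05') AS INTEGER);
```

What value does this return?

25

Both dates are in May 2094: 30 − 5 = 25.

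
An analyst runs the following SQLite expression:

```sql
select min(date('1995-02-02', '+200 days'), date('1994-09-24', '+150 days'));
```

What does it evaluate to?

1995-02-21

date('1995-02-02', '+200 days') → 1995-08-21.
date('1994-09-24', '+150 days') → 1995-02-21.
Earlier of the two is 1995-02-21.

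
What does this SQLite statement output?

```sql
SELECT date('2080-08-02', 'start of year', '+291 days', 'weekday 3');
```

`start of year` rewinds 2080-08-02 to 2080-01-01.
Applying '+291 days' to 2080-01-01: counting 291 days forward gives 2080-10-18.
`weekday 3` advances to the next Wednesday; 2080-10-18 is a Friday, so it moves forward to 2080-10-23.

2080-10-23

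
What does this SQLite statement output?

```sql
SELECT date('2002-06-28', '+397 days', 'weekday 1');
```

Applying '+397 days' to 2002-06-28: counting 397 days forward gives 2003-07-30.
`weekday 1` advances to the next Monday; 2003-07-30 is a Wednesday, so it moves forward to 2003-08-04.

2003-08-04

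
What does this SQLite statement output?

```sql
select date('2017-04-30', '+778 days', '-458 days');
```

Applying '+778 days' to 2017-04-30: counting 778 days forward gives 2019-06-17.
Applying '-458 days' to 2019-06-17: counting 458 days back gives 2018-03-16.

2018-03-16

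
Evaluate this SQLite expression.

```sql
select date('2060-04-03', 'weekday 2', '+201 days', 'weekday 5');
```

`weekday 2` advances to the next Tuesday; 2060-04-03 is a Saturday, so it moves forward to 2060-04-06.
Applying '+201 days' to 2060-04-06: counting 201 days forward gives 2060-10-24.
`weekday 5` advances to the next Friday; 2060-10-24 is a Sunday, so it moves forward to 2060-10-29.

2060-10-29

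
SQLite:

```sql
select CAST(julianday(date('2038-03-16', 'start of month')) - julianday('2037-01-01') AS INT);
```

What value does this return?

`start of month` rewinds 2038-03-16 to 2038-03-01.
30 days remain in January 2037 after the 1st (31 − 1).
Full months from February 2037 through February 2038 contribute their day counts.
Then 1 day into March 2038.
Total: 30 + 28 + 31 + 30 + 31 + 30 + 31 + 31 + 30 + 31 + 30 + 31 + 31 + 28 + 1 = 424.

424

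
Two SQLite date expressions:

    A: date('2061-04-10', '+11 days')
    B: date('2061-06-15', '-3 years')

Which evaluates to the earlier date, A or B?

B

A = 2061-04-21.
B = 2058-06-15.
B is earlier.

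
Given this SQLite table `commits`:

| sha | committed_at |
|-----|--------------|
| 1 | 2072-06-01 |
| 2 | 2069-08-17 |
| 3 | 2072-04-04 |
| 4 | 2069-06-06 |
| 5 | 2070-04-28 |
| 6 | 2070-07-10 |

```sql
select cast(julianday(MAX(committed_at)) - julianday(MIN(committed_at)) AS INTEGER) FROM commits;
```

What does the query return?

MIN = 2069-06-06, MAX = 2072-06-01.
24 days remain in June 2069 after the 6th (30 − 6).
Full months from July 2069 through May 2072 contribute their day counts.
Then 1 day into June 2072.
Total: 24 + 31 + 31 + 30 + 31 + 30 + 31 + 31 + 28 + 31 + 30 + 31 + 30 + 31 + 31 + 30 + 31 + 30 + 31 + 31 + 28 + 31 + 30 + 31 + 30 + 31 + 31 + 30 + 31 + 30 + 31 + 31 + 29 + 31 + 30 + 31 + 1 = 1091.

1091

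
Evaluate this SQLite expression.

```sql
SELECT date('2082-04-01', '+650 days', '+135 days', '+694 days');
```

2086-04-19

Applying '+650 days' to 2082-04-01: counting 650 days forward gives 2084-01-11.
Applying '+135 days' to 2084-01-11: counting 135 days forward gives 2084-05-25.
Applying '+694 days' to 2084-05-25: counting 694 days forward gives 2086-04-19.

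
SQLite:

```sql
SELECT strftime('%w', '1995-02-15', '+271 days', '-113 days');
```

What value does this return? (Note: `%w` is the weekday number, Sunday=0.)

0

First apply '+271 days', '-113 days': 1995-02-15 → 1995-07-23.
1995-07-23 is a Sunday; with Sunday=0 that is 0.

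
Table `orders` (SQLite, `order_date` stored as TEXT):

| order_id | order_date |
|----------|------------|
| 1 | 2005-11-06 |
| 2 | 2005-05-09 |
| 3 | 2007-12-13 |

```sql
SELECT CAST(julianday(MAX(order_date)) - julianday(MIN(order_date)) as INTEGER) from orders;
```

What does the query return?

948

MIN = 2005-05-09, MAX = 2007-12-13.
22 days remain in May 2005 after the 9th (31 − 9).
Full months from June 2005 through November 2007 contribute their day counts.
Then 13 days into December 2007.
Total: 22 + 30 + 31 + 31 + 30 + 31 + 30 + 31 + 31 + 28 + 31 + 30 + 31 + 30 + 31 + 31 + 30 + 31 + 30 + 31 + 31 + 28 + 31 + 30 + 31 + 30 + 31 + 31 + 30 + 31 + 30 + 13 = 948.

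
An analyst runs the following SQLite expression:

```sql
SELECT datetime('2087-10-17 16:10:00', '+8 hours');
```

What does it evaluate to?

+8 hours from 2087-10-17 16:10:00 is 2087-10-18 00:10:00 (crosses midnight).

2087-10-18 00:10:00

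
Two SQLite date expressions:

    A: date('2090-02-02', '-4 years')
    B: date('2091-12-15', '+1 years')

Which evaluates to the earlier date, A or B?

A

A = 2086-02-02.
B = 2092-12-15.
A is earlier.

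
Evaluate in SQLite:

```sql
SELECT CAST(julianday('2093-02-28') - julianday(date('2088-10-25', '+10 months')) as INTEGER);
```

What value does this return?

1283

Adding +10 months to 2088-10-25 gives 2089-08-25.
6 days remain in August 2089 after the 25th (31 − 25).
Full months from September 2089 through January 2093 contribute their day counts.
Then 28 days into February 2093.
Total: 6 + 30 + 31 + 30 + 31 + 31 + 28 + 31 + 30 + 31 + 30 + 31 + 31 + 30 + 31 + 30 + 31 + 31 + 28 + 31 + 30 + 31 + 30 + 31 + 31 + 30 + 31 + 30 + 31 + 31 + 29 + 31 + 30 + 31 + 30 + 31 + 31 + 30 + 31 + 30 + 31 + 31 + 28 = 1283.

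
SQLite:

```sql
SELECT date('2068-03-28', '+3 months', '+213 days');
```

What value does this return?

Adding +3 months to 2068-03-28 gives 2068-06-28.
Applying '+213 days' to 2068-06-28: counting 213 days forward gives 2069-01-27.

2069-01-27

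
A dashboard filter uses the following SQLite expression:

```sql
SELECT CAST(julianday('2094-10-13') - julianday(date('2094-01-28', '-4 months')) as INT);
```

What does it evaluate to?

Adding -4 months to 2094-01-28 gives 2093-09-28.
2 days remain in September 2093 after the 28th (30 − 28).
Full months from October 2093 through September 2094 contribute their day counts.
Then 13 days into October 2094.
Total: 2 + 31 + 30 + 31 + 31 + 28 + 31 + 30 + 31 + 30 + 31 + 31 + 30 + 13 = 380.

380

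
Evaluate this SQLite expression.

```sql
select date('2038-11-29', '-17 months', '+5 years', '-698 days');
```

2040-07-31

Adding -17 months to 2038-11-29 gives 2037-06-29.
Adding +5 years to 2037-06-29 gives 2042-06-29.
Applying '-698 days' to 2042-06-29: counting 698 days back gives 2040-07-31.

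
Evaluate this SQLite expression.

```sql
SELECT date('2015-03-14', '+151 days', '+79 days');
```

2015-10-30

Applying '+151 days' to 2015-03-14: counting 151 days forward gives 2015-08-12.
Applying '+79 days' to 2015-08-12: counting 79 days forward gives 2015-10-30.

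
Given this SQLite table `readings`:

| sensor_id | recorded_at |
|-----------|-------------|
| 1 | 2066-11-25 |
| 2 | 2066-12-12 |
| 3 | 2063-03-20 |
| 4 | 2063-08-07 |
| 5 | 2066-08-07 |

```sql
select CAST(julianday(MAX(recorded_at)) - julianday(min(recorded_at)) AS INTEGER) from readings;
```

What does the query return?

MIN = 2063-03-20, MAX = 2066-12-12.
11 days remain in March 2063 after the 20th (31 − 20).
Full months from April 2063 through November 2066 contribute their day counts.
Then 12 days into December 2066.
Total: 11 + 30 + 31 + 30 + 31 + 31 + 30 + 31 + 30 + 31 + 31 + 29 + 31 + 30 + 31 + 30 + 31 + 31 + 30 + 31 + 30 + 31 + 31 + 28 + 31 + 30 + 31 + 30 + 31 + 31 + 30 + 31 + 30 + 31 + 31 + 28 + 31 + 30 + 31 + 30 + 31 + 31 + 30 + 31 + 30 + 12 = 1363.

1363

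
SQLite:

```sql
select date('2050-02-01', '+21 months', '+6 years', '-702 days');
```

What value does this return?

Adding +21 months to 2050-02-01 gives 2051-11-01.
Adding +6 years to 2051-11-01 gives 2057-11-01.
Applying '-702 days' to 2057-11-01: counting 702 days back gives 2055-11-30.

2055-11-30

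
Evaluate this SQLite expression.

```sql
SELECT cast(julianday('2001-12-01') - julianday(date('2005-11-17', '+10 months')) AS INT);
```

Adding +10 months to 2005-11-17 gives 2006-09-17.
30 days remain in December 2001 after the 1st (31 − 1).
Full months from January 2002 through August 2006 contribute their day counts.
Then 17 days into September 2006.
Total: 30 + 31 + 28 + 31 + 30 + 31 + 30 + 31 + 31 + 30 + 31 + 30 + 31 + 31 + 28 + 31 + 30 + 31 + 30 + 31 + 31 + 30 + 31 + 30 + 31 + 31 + 29 + 31 + 30 + 31 + 30 + 31 + 31 + 30 + 31 + 30 + 31 + 31 + 28 + 31 + 30 + 31 + 30 + 31 + 31 + 30 + 31 + 30 + 31 + 31 + 28 + 31 + 30 + 31 + 30 + 31 + 31 + 17 = 1751.
The subtraction is earlier − later, so the result is −1751 → -1751.

-1751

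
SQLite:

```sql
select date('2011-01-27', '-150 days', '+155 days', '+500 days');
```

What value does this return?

Applying '-150 days' to 2011-01-27: counting 150 days back gives 2010-08-30.
Applying '+155 days' to 2010-08-30: counting 155 days forward gives 2011-02-01.
Applying '+500 days' to 2011-02-01: counting 500 days forward gives 2012-06-15.

2012-06-15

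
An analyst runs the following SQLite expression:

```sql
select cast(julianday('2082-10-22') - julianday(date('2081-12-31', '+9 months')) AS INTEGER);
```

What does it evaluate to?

21

Adding +9 months to 2081-12-31 targets 2082-09-31. September 2082 has only 30 days, so SQLite normalizes the 1-day overflow forward to 2082-10-01.
Both dates are in October 2082: 22 − 1 = 21.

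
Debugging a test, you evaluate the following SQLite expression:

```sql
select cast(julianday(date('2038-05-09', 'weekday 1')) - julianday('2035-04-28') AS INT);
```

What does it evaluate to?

`weekday 1` advances to the next Monday; 2038-05-09 is a Sunday, so it moves forward to 2038-05-10.
2 days remain in April 2035 after the 28th (30 − 28).
Full months from May 2035 through April 2038 contribute their day counts.
Then 10 days into May 2038.
Total: 2 + 31 + 30 + 31 + 31 + 30 + 31 + 30 + 31 + 31 + 29 + 31 + 30 + 31 + 30 + 31 + 31 + 30 + 31 + 30 + 31 + 31 + 28 + 31 + 30 + 31 + 30 + 31 + 31 + 30 + 31 + 30 + 31 + 31 + 28 + 31 + 30 + 10 = 1108.

1108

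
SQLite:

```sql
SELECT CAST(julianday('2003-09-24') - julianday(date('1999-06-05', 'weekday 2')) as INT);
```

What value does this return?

`weekday 2` advances to the next Tuesday; 1999-06-05 is a Saturday, so it moves forward to 1999-06-08.
22 days remain in June 1999 after the 8th (30 − 8).
Full months from July 1999 through August 2003 contribute their day counts.
Then 24 days into September 2003.
Total: 22 + 31 + 31 + 30 + 31 + 30 + 31 + 31 + 29 + 31 + 30 + 31 + 30 + 31 + 31 + 30 + 31 + 30 + 31 + 31 + 28 + 31 + 30 + 31 + 30 + 31 + 31 + 30 + 31 + 30 + 31 + 31 + 28 + 31 + 30 + 31 + 30 + 31 + 31 + 30 + 31 + 30 + 31 + 31 + 28 + 31 + 30 + 31 + 30 + 31 + 31 + 24 = 1569.

1569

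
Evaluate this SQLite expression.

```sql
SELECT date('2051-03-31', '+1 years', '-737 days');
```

2050-03-25

Adding +1 year to 2051-03-31 gives 2052-03-31.
Applying '-737 days' to 2052-03-31: counting 737 days back gives 2050-03-25.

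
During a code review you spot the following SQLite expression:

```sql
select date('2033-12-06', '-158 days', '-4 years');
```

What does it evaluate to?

2029-07-01

Applying '-158 days' to 2033-12-06: counting 158 days back gives 2033-07-01.
Adding -4 years to 2033-07-01 gives 2029-07-01.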